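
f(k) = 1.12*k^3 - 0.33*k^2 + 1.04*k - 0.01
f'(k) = 3.36*k^2 - 0.66*k + 1.04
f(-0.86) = -1.86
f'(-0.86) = 4.09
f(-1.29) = -4.31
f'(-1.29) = 7.48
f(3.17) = 35.65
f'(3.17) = 32.71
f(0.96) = 1.68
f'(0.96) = 3.50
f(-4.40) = -106.38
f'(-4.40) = 68.99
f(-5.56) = -208.50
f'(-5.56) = 108.58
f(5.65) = 197.34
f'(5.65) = 104.57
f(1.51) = 4.66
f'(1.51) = 7.70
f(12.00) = 1900.31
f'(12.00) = 476.96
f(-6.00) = -260.05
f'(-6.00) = 125.96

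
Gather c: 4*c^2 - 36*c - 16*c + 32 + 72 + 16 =4*c^2 - 52*c + 120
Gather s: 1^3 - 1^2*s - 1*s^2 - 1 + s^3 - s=s^3 - s^2 - 2*s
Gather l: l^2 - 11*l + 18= l^2 - 11*l + 18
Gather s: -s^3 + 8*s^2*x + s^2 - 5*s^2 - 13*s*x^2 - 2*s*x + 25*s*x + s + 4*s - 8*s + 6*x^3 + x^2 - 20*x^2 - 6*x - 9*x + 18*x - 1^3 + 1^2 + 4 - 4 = -s^3 + s^2*(8*x - 4) + s*(-13*x^2 + 23*x - 3) + 6*x^3 - 19*x^2 + 3*x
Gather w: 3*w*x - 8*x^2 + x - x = 3*w*x - 8*x^2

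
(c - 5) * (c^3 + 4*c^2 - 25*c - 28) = c^4 - c^3 - 45*c^2 + 97*c + 140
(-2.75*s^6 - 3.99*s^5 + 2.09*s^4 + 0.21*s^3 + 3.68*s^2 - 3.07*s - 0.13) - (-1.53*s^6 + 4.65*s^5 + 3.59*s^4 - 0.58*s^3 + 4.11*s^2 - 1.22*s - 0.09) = -1.22*s^6 - 8.64*s^5 - 1.5*s^4 + 0.79*s^3 - 0.43*s^2 - 1.85*s - 0.04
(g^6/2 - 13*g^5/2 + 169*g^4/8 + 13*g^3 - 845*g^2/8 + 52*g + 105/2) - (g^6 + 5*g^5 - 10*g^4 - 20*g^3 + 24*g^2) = -g^6/2 - 23*g^5/2 + 249*g^4/8 + 33*g^3 - 1037*g^2/8 + 52*g + 105/2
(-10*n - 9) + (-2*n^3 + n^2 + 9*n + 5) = -2*n^3 + n^2 - n - 4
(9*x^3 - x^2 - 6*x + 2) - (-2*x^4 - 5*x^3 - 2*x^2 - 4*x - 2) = 2*x^4 + 14*x^3 + x^2 - 2*x + 4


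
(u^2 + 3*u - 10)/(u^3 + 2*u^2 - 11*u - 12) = (u^2 + 3*u - 10)/(u^3 + 2*u^2 - 11*u - 12)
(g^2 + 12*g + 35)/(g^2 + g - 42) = (g + 5)/(g - 6)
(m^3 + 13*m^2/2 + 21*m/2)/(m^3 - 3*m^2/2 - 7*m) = (2*m^2 + 13*m + 21)/(2*m^2 - 3*m - 14)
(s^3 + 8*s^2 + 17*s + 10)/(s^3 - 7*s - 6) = (s + 5)/(s - 3)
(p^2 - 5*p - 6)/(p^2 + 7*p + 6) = (p - 6)/(p + 6)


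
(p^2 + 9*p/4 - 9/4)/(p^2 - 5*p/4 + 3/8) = 2*(p + 3)/(2*p - 1)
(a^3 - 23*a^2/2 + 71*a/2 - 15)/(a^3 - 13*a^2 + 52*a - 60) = (a - 1/2)/(a - 2)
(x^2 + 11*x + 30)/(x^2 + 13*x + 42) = (x + 5)/(x + 7)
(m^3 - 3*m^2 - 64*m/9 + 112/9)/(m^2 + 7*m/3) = m - 16/3 + 16/(3*m)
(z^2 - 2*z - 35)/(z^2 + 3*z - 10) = (z - 7)/(z - 2)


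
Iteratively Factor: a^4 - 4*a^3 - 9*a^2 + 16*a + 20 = (a - 5)*(a^3 + a^2 - 4*a - 4) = (a - 5)*(a + 1)*(a^2 - 4) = (a - 5)*(a - 2)*(a + 1)*(a + 2)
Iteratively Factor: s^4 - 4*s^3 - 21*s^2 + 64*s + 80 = (s + 4)*(s^3 - 8*s^2 + 11*s + 20) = (s + 1)*(s + 4)*(s^2 - 9*s + 20) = (s - 4)*(s + 1)*(s + 4)*(s - 5)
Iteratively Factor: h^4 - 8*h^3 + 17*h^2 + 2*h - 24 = (h + 1)*(h^3 - 9*h^2 + 26*h - 24) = (h - 3)*(h + 1)*(h^2 - 6*h + 8) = (h - 4)*(h - 3)*(h + 1)*(h - 2)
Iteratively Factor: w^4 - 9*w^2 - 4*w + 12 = (w + 2)*(w^3 - 2*w^2 - 5*w + 6) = (w + 2)^2*(w^2 - 4*w + 3) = (w - 3)*(w + 2)^2*(w - 1)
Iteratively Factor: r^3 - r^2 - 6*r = (r - 3)*(r^2 + 2*r) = r*(r - 3)*(r + 2)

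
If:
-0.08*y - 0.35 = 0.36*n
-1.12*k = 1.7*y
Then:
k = -1.51785714285714*y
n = -0.222222222222222*y - 0.972222222222222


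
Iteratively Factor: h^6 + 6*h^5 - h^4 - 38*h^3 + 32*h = (h + 4)*(h^5 + 2*h^4 - 9*h^3 - 2*h^2 + 8*h) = (h + 4)^2*(h^4 - 2*h^3 - h^2 + 2*h) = h*(h + 4)^2*(h^3 - 2*h^2 - h + 2) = h*(h + 1)*(h + 4)^2*(h^2 - 3*h + 2) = h*(h - 1)*(h + 1)*(h + 4)^2*(h - 2)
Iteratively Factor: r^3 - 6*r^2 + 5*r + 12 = (r - 3)*(r^2 - 3*r - 4) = (r - 4)*(r - 3)*(r + 1)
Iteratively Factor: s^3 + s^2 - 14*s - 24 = (s + 3)*(s^2 - 2*s - 8) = (s - 4)*(s + 3)*(s + 2)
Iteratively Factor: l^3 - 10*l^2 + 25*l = (l - 5)*(l^2 - 5*l) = l*(l - 5)*(l - 5)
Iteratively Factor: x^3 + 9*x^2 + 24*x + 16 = (x + 1)*(x^2 + 8*x + 16) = (x + 1)*(x + 4)*(x + 4)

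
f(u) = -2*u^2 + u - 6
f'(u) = 1 - 4*u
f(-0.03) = -6.03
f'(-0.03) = 1.12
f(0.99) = -6.97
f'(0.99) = -2.96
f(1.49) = -8.95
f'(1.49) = -4.96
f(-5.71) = -76.92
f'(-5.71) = 23.84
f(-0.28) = -6.44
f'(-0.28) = 2.12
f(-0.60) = -7.32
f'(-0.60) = 3.40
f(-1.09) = -9.47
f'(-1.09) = 5.36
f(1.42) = -8.61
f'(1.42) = -4.68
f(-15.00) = -471.00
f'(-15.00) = 61.00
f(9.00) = -159.00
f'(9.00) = -35.00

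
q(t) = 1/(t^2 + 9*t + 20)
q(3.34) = 0.02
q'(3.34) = -0.00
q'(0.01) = -0.02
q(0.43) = 0.04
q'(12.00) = 0.00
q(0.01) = 0.05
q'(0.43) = -0.02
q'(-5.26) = 14.16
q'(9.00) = 0.00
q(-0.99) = 0.08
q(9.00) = 0.01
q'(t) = (-2*t - 9)/(t^2 + 9*t + 20)^2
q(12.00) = 0.00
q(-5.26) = 3.05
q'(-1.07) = -0.05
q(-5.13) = 6.81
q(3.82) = 0.01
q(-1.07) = 0.09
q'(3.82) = -0.00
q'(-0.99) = -0.05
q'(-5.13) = 58.39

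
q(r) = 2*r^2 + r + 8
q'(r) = 4*r + 1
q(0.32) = 8.52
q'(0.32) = 2.28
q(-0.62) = 8.15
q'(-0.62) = -1.48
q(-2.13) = 14.94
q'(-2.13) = -7.52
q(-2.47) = 17.73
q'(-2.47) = -8.88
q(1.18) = 11.96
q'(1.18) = 5.72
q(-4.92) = 51.49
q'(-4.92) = -18.68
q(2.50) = 23.00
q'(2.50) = 11.00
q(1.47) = 13.79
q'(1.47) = 6.88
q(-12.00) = 284.00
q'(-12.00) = -47.00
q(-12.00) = 284.00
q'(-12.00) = -47.00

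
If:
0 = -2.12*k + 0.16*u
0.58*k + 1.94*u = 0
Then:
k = 0.00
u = 0.00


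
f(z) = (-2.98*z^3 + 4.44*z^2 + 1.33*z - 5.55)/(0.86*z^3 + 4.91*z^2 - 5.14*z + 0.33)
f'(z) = (-8.94*z^2 + 8.88*z + 1.33)/(0.86*z^3 + 4.91*z^2 - 5.14*z + 0.33) + (-2.58*z^2 - 9.82*z + 5.14)*(-2.98*z^3 + 4.44*z^2 + 1.33*z - 5.55)/(0.86*z^3 + 4.91*z^2 - 5.14*z + 0.33)^2 = (8.88178419700125e-16*z^5 - 18.4502*z^4 + 28.3468*z^3 - 17.9831*z^2 + 57.4314*z - 28.0881)/(0.7396*z^6 + 8.4452*z^5 + 15.2673*z^4 - 49.9072*z^3 + 29.6602*z^2 - 3.3924*z + 0.1089)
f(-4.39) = 7.29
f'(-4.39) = -4.93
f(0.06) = -138.23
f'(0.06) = -15862.18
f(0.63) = 4.96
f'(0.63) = 9.27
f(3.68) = -0.98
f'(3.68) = -0.25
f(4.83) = -1.24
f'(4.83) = -0.20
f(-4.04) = 5.80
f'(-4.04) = -3.70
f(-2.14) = 1.62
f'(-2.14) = -1.39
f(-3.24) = 3.52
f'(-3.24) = -2.20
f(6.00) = -1.45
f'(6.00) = -0.16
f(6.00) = -1.45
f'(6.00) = -0.16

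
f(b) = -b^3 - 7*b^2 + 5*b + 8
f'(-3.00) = 20.00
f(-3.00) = -43.00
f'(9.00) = -364.00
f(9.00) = -1243.00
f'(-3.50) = 17.25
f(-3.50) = -52.38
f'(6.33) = -203.83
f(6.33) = -494.47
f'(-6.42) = -28.77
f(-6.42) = -48.01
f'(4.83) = -132.61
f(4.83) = -243.83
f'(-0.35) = 9.53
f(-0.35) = 5.44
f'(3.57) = -83.21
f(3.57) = -108.86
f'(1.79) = -29.67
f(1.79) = -11.21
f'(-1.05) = 16.39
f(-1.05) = -3.81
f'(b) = -3*b^2 - 14*b + 5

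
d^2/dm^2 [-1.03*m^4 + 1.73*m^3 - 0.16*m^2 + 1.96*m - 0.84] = -12.36*m^2 + 10.38*m - 0.32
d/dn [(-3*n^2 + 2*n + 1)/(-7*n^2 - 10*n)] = 2*(22*n^2 + 7*n + 5)/(n^2*(49*n^2 + 140*n + 100))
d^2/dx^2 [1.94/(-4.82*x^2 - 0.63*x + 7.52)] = (90.141712*x^2 + 11.782008*x - 1.94*(9.64*x + 0.63)*(19.28*x + 1.26) - 140.636032)/(4.82*x^2 + 0.63*x - 7.52)^3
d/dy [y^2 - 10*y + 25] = 2*y - 10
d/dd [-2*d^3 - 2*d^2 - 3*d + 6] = -6*d^2 - 4*d - 3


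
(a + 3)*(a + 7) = a^2 + 10*a + 21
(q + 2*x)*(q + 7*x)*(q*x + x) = q^3*x + 9*q^2*x^2 + q^2*x + 14*q*x^3 + 9*q*x^2 + 14*x^3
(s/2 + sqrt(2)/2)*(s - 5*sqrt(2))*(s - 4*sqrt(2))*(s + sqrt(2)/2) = s^4/2 - 15*sqrt(2)*s^3/4 + 7*s^2 + 51*sqrt(2)*s/2 + 20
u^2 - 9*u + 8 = (u - 8)*(u - 1)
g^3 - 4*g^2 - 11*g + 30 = (g - 5)*(g - 2)*(g + 3)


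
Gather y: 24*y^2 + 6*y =24*y^2 + 6*y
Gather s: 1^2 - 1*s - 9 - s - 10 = -2*s - 18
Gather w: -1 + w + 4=w + 3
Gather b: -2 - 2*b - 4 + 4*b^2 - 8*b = 4*b^2 - 10*b - 6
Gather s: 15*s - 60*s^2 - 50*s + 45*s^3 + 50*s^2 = 45*s^3 - 10*s^2 - 35*s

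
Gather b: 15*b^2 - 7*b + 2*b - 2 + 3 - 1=15*b^2 - 5*b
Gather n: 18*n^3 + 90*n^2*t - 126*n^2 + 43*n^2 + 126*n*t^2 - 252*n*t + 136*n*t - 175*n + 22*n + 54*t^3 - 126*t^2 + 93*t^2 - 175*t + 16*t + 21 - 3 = 18*n^3 + n^2*(90*t - 83) + n*(126*t^2 - 116*t - 153) + 54*t^3 - 33*t^2 - 159*t + 18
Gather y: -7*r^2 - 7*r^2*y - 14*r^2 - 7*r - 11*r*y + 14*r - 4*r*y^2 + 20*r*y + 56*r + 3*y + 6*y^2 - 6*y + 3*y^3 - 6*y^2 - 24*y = -21*r^2 - 4*r*y^2 + 63*r + 3*y^3 + y*(-7*r^2 + 9*r - 27)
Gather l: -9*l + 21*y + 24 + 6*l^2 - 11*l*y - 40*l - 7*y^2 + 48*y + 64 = 6*l^2 + l*(-11*y - 49) - 7*y^2 + 69*y + 88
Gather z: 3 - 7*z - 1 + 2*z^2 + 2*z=2*z^2 - 5*z + 2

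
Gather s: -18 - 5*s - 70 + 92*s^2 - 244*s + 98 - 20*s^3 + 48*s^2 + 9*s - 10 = -20*s^3 + 140*s^2 - 240*s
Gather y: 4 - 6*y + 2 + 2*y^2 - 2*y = 2*y^2 - 8*y + 6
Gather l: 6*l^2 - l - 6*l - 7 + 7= 6*l^2 - 7*l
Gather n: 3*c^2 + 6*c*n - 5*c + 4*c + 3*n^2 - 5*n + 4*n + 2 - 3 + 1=3*c^2 - c + 3*n^2 + n*(6*c - 1)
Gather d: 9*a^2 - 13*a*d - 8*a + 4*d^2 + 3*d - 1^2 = 9*a^2 - 8*a + 4*d^2 + d*(3 - 13*a) - 1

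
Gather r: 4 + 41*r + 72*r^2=72*r^2 + 41*r + 4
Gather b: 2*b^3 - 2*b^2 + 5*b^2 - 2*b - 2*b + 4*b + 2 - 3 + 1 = 2*b^3 + 3*b^2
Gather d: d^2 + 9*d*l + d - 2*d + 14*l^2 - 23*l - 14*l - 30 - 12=d^2 + d*(9*l - 1) + 14*l^2 - 37*l - 42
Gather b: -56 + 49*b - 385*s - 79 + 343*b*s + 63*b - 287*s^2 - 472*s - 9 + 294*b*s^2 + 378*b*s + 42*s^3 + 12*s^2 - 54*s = b*(294*s^2 + 721*s + 112) + 42*s^3 - 275*s^2 - 911*s - 144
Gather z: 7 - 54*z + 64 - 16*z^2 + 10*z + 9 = -16*z^2 - 44*z + 80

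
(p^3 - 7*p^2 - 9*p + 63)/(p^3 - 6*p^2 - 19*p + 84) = (p + 3)/(p + 4)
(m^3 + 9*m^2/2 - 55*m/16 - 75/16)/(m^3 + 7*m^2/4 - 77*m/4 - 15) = (m - 5/4)/(m - 4)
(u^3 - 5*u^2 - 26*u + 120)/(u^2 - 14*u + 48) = (u^2 + u - 20)/(u - 8)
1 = 1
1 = 1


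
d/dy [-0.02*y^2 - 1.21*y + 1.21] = -0.04*y - 1.21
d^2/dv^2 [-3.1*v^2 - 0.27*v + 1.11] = -6.20000000000000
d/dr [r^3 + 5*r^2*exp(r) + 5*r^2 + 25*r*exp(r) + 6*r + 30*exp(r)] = 5*r^2*exp(r) + 3*r^2 + 35*r*exp(r) + 10*r + 55*exp(r) + 6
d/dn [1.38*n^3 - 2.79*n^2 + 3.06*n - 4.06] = 4.14*n^2 - 5.58*n + 3.06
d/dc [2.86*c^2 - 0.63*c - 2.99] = 5.72*c - 0.63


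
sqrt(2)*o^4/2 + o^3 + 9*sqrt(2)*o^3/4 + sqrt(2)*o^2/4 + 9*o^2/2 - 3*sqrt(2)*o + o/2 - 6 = (o - 1)*(o + 3/2)*(o + 4)*(sqrt(2)*o/2 + 1)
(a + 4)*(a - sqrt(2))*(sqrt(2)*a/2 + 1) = sqrt(2)*a^3/2 + 2*sqrt(2)*a^2 - sqrt(2)*a - 4*sqrt(2)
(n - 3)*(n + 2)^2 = n^3 + n^2 - 8*n - 12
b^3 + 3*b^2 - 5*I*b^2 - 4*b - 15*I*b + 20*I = (b - 1)*(b + 4)*(b - 5*I)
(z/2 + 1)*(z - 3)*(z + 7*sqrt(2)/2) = z^3/2 - z^2/2 + 7*sqrt(2)*z^2/4 - 3*z - 7*sqrt(2)*z/4 - 21*sqrt(2)/2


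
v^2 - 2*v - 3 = (v - 3)*(v + 1)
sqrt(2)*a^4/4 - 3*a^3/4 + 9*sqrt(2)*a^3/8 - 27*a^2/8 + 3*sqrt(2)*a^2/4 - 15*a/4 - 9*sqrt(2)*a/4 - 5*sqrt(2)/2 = (a/2 + 1)*(a + 5/2)*(a - 2*sqrt(2))*(sqrt(2)*a/2 + 1/2)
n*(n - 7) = n^2 - 7*n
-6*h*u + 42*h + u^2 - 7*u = (-6*h + u)*(u - 7)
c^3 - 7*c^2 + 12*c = c*(c - 4)*(c - 3)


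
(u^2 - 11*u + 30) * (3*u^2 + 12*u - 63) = 3*u^4 - 21*u^3 - 105*u^2 + 1053*u - 1890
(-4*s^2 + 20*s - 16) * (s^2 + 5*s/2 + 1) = -4*s^4 + 10*s^3 + 30*s^2 - 20*s - 16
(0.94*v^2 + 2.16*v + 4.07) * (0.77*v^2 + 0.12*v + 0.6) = 0.7238*v^4 + 1.776*v^3 + 3.9571*v^2 + 1.7844*v + 2.442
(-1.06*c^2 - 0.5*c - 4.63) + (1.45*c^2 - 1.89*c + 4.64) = 0.39*c^2 - 2.39*c + 0.00999999999999979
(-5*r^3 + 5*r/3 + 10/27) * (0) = 0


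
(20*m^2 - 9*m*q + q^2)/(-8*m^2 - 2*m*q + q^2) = (-5*m + q)/(2*m + q)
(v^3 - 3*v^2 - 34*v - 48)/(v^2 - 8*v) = v + 5 + 6/v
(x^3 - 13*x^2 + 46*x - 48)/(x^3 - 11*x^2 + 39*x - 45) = (x^2 - 10*x + 16)/(x^2 - 8*x + 15)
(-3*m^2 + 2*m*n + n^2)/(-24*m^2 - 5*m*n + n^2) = (m - n)/(8*m - n)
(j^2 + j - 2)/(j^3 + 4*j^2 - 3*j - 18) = (j^2 + j - 2)/(j^3 + 4*j^2 - 3*j - 18)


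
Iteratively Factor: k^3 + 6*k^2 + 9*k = (k + 3)*(k^2 + 3*k) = (k + 3)^2*(k)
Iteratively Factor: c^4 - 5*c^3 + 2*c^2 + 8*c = (c + 1)*(c^3 - 6*c^2 + 8*c) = (c - 2)*(c + 1)*(c^2 - 4*c) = (c - 4)*(c - 2)*(c + 1)*(c)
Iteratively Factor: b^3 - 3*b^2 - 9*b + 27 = (b - 3)*(b^2 - 9) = (b - 3)^2*(b + 3)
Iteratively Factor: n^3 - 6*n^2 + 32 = (n - 4)*(n^2 - 2*n - 8) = (n - 4)^2*(n + 2)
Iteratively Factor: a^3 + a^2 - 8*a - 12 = (a - 3)*(a^2 + 4*a + 4) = (a - 3)*(a + 2)*(a + 2)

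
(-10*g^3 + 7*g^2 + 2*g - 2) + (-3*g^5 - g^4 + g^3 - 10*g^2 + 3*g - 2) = -3*g^5 - g^4 - 9*g^3 - 3*g^2 + 5*g - 4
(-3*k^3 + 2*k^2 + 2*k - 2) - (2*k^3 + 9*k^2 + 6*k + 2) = -5*k^3 - 7*k^2 - 4*k - 4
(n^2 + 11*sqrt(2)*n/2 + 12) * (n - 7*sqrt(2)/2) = n^3 + 2*sqrt(2)*n^2 - 53*n/2 - 42*sqrt(2)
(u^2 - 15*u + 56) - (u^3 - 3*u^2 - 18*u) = -u^3 + 4*u^2 + 3*u + 56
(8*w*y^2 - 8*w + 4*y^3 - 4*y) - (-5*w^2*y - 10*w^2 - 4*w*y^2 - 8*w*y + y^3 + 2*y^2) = 5*w^2*y + 10*w^2 + 12*w*y^2 + 8*w*y - 8*w + 3*y^3 - 2*y^2 - 4*y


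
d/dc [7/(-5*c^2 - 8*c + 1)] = 14*(5*c + 4)/(5*c^2 + 8*c - 1)^2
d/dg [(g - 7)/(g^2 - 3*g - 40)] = (g^2 - 3*g - (g - 7)*(2*g - 3) - 40)/(-g^2 + 3*g + 40)^2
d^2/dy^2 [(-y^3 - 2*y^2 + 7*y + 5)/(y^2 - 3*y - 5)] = 2*(-13*y^3 - 60*y^2 - 15*y - 85)/(y^6 - 9*y^5 + 12*y^4 + 63*y^3 - 60*y^2 - 225*y - 125)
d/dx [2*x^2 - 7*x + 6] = 4*x - 7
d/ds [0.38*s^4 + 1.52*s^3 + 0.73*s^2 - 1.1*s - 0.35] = 1.52*s^3 + 4.56*s^2 + 1.46*s - 1.1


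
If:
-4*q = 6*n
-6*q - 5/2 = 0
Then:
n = 5/18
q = -5/12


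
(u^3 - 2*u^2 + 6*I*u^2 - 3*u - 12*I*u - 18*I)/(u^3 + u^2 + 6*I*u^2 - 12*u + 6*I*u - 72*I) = (u + 1)/(u + 4)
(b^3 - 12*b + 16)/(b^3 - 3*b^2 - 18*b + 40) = (b - 2)/(b - 5)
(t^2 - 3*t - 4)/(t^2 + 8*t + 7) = (t - 4)/(t + 7)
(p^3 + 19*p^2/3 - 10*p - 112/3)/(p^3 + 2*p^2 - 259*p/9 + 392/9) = 3*(p + 2)/(3*p - 7)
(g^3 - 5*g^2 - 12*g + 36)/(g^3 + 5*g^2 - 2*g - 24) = (g - 6)/(g + 4)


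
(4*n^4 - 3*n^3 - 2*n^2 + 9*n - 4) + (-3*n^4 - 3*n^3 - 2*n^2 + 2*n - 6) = n^4 - 6*n^3 - 4*n^2 + 11*n - 10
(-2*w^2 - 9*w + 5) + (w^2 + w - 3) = -w^2 - 8*w + 2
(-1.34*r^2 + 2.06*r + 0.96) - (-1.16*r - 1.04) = -1.34*r^2 + 3.22*r + 2.0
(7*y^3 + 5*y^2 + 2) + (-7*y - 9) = 7*y^3 + 5*y^2 - 7*y - 7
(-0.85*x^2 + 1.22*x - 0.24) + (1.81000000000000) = -0.85*x^2 + 1.22*x + 1.57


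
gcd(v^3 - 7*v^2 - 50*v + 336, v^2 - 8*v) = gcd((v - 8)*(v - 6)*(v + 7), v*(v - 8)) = v - 8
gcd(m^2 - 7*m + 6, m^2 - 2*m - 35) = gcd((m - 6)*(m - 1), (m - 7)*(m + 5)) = 1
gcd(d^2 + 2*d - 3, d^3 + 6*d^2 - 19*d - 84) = d + 3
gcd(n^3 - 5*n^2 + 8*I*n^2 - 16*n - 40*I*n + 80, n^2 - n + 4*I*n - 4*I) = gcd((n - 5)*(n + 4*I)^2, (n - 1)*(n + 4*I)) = n + 4*I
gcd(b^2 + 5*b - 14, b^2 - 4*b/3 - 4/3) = b - 2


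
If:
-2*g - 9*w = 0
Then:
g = -9*w/2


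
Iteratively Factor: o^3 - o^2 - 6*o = (o)*(o^2 - o - 6) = o*(o + 2)*(o - 3)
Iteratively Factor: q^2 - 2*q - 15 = (q - 5)*(q + 3)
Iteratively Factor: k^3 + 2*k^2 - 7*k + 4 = (k - 1)*(k^2 + 3*k - 4) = (k - 1)*(k + 4)*(k - 1)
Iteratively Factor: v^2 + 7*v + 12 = (v + 3)*(v + 4)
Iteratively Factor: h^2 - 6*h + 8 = (h - 2)*(h - 4)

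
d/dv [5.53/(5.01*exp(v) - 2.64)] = -27.7053*exp(v)/(5.01*exp(v) - 2.64)^2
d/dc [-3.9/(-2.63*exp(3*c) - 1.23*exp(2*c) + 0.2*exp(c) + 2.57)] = (-30.771*exp(2*c) - 9.594*exp(c) + 0.78)*exp(c)/(2.63*exp(3*c) + 1.23*exp(2*c) - 0.2*exp(c) - 2.57)^2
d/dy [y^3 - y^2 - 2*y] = 3*y^2 - 2*y - 2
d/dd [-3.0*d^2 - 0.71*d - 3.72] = -6.0*d - 0.71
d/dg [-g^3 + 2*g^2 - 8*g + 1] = -3*g^2 + 4*g - 8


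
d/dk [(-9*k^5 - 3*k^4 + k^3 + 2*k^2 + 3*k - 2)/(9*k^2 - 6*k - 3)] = (-81*k^6 + 54*k^5 + 66*k^4 + 8*k^3 - 16*k^2 + 8*k - 7)/(3*(9*k^4 - 12*k^3 - 2*k^2 + 4*k + 1))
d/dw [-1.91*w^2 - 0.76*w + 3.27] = -3.82*w - 0.76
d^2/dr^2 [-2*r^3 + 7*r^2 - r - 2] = 14 - 12*r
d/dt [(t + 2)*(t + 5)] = 2*t + 7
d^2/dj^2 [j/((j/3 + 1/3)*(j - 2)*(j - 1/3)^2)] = 108*(27*j^5 - 42*j^4 - 10*j^3 + 9*j^2 + 33*j + 11)/(81*j^10 - 351*j^9 + 135*j^8 + 1041*j^7 - 827*j^6 - 993*j^5 + 837*j^4 + 155*j^3 - 282*j^2 + 84*j - 8)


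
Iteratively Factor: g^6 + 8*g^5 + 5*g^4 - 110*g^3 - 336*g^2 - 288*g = (g + 4)*(g^5 + 4*g^4 - 11*g^3 - 66*g^2 - 72*g) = (g + 3)*(g + 4)*(g^4 + g^3 - 14*g^2 - 24*g) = (g + 3)^2*(g + 4)*(g^3 - 2*g^2 - 8*g) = (g - 4)*(g + 3)^2*(g + 4)*(g^2 + 2*g) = (g - 4)*(g + 2)*(g + 3)^2*(g + 4)*(g)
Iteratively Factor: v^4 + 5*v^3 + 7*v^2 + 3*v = (v + 1)*(v^3 + 4*v^2 + 3*v) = v*(v + 1)*(v^2 + 4*v + 3) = v*(v + 1)*(v + 3)*(v + 1)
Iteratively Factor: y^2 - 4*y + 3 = (y - 1)*(y - 3)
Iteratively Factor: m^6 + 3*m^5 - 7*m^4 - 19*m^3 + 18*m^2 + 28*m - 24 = (m + 2)*(m^5 + m^4 - 9*m^3 - m^2 + 20*m - 12) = (m + 2)^2*(m^4 - m^3 - 7*m^2 + 13*m - 6) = (m - 2)*(m + 2)^2*(m^3 + m^2 - 5*m + 3) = (m - 2)*(m + 2)^2*(m + 3)*(m^2 - 2*m + 1) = (m - 2)*(m - 1)*(m + 2)^2*(m + 3)*(m - 1)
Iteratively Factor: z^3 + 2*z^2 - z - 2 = (z + 2)*(z^2 - 1) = (z - 1)*(z + 2)*(z + 1)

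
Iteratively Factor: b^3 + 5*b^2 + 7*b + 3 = (b + 1)*(b^2 + 4*b + 3) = (b + 1)^2*(b + 3)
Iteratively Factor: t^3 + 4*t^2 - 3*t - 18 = (t + 3)*(t^2 + t - 6) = (t + 3)^2*(t - 2)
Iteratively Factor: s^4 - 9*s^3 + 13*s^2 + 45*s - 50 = (s + 2)*(s^3 - 11*s^2 + 35*s - 25) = (s - 5)*(s + 2)*(s^2 - 6*s + 5) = (s - 5)^2*(s + 2)*(s - 1)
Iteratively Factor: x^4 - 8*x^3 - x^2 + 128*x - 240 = (x + 4)*(x^3 - 12*x^2 + 47*x - 60) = (x - 4)*(x + 4)*(x^2 - 8*x + 15) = (x - 4)*(x - 3)*(x + 4)*(x - 5)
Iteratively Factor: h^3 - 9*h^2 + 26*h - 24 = (h - 2)*(h^2 - 7*h + 12) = (h - 3)*(h - 2)*(h - 4)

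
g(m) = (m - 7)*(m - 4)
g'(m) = 2*m - 11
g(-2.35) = 59.37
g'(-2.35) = -15.70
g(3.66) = 1.14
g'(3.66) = -3.68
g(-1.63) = 48.59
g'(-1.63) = -14.26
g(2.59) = 6.22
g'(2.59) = -5.82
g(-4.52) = 98.15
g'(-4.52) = -20.04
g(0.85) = 19.37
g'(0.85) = -9.30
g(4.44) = -1.13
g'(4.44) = -2.12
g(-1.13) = 41.71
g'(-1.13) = -13.26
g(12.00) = 40.00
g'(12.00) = 13.00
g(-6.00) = 130.00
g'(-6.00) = -23.00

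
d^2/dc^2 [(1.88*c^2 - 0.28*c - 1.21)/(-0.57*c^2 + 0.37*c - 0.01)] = (-0.61104*c^3 + 2.42307*c^2 - 1.54071*c + 0.3192)/(0.185193*c^6 - 0.360639*c^5 + 0.243846*c^4 - 0.063307*c^3 + 0.004278*c^2 - 0.000111*c + 1.0e-6)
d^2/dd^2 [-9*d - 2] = 0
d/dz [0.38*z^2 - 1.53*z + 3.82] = 0.76*z - 1.53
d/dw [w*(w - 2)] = 2*w - 2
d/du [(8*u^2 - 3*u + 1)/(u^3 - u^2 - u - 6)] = ((3 - 16*u)*(-u^3 + u^2 + u + 6) + (-3*u^2 + 2*u + 1)*(8*u^2 - 3*u + 1))/(-u^3 + u^2 + u + 6)^2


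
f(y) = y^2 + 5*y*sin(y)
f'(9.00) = -20.94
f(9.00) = 99.55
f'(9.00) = -20.94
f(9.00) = 99.55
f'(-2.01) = -4.27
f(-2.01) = 13.14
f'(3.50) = -11.14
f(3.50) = 6.11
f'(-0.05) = -0.60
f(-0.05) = 0.01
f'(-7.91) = -18.60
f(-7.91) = 102.06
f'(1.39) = 8.95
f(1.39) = 8.77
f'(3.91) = -9.71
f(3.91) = 1.70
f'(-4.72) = -4.62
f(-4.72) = -1.32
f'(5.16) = 16.98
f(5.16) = 3.37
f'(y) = 5*y*cos(y) + 2*y + 5*sin(y)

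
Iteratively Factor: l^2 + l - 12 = (l + 4)*(l - 3)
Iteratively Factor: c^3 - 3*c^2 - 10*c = (c + 2)*(c^2 - 5*c) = c*(c + 2)*(c - 5)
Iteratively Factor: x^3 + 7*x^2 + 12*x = (x + 4)*(x^2 + 3*x) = (x + 3)*(x + 4)*(x)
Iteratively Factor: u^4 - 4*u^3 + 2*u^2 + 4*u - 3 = (u - 1)*(u^3 - 3*u^2 - u + 3) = (u - 3)*(u - 1)*(u^2 - 1) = (u - 3)*(u - 1)^2*(u + 1)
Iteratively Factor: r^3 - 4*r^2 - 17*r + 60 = (r - 3)*(r^2 - r - 20) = (r - 5)*(r - 3)*(r + 4)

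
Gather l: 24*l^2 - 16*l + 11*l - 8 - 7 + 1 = 24*l^2 - 5*l - 14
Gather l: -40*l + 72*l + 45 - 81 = 32*l - 36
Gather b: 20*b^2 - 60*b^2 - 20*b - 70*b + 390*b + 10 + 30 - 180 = -40*b^2 + 300*b - 140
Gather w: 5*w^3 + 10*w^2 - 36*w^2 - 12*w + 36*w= 5*w^3 - 26*w^2 + 24*w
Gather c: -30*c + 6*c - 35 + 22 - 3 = -24*c - 16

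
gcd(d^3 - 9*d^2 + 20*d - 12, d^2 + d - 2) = d - 1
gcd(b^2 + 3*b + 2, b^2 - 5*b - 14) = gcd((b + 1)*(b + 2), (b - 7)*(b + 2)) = b + 2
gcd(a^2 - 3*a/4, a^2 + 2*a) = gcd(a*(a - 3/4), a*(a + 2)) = a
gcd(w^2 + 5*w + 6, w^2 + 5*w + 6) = w^2 + 5*w + 6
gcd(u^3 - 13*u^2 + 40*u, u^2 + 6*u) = u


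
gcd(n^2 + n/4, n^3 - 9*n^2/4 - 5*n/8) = n^2 + n/4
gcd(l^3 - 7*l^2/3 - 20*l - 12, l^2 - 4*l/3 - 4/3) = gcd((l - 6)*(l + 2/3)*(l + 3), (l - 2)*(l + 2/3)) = l + 2/3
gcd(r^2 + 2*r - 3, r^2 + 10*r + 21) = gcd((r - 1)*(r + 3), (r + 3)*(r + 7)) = r + 3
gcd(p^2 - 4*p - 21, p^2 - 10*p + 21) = p - 7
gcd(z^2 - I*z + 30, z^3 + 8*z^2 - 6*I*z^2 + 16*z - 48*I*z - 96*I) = z - 6*I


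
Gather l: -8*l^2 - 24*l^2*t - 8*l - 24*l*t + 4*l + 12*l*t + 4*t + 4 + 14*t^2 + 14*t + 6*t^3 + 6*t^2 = l^2*(-24*t - 8) + l*(-12*t - 4) + 6*t^3 + 20*t^2 + 18*t + 4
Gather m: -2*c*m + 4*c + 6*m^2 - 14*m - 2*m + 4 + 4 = 4*c + 6*m^2 + m*(-2*c - 16) + 8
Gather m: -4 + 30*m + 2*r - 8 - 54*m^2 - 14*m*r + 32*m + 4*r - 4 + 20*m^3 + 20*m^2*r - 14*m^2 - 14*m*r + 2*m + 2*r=20*m^3 + m^2*(20*r - 68) + m*(64 - 28*r) + 8*r - 16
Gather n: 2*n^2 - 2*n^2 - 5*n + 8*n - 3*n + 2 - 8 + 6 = 0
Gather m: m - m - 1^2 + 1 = 0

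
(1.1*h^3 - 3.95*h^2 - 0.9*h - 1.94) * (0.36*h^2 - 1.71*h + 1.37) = 0.396*h^5 - 3.303*h^4 + 7.9375*h^3 - 4.5709*h^2 + 2.0844*h - 2.6578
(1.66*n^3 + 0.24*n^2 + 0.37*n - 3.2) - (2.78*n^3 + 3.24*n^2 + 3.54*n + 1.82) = -1.12*n^3 - 3.0*n^2 - 3.17*n - 5.02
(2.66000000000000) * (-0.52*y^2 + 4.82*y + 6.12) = -1.3832*y^2 + 12.8212*y + 16.2792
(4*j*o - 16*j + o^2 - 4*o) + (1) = 4*j*o - 16*j + o^2 - 4*o + 1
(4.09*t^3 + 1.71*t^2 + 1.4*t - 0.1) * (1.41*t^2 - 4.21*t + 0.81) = 5.7669*t^5 - 14.8078*t^4 - 1.9122*t^3 - 4.6499*t^2 + 1.555*t - 0.081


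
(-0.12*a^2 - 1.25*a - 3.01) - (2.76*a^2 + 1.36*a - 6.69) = -2.88*a^2 - 2.61*a + 3.68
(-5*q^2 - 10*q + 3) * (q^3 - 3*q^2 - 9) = -5*q^5 + 5*q^4 + 33*q^3 + 36*q^2 + 90*q - 27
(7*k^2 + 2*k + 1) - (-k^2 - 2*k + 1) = 8*k^2 + 4*k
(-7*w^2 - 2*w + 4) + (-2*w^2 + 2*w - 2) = 2 - 9*w^2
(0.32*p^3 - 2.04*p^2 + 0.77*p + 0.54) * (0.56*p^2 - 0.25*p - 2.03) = 0.1792*p^5 - 1.2224*p^4 + 0.2916*p^3 + 4.2511*p^2 - 1.6981*p - 1.0962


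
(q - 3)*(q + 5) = q^2 + 2*q - 15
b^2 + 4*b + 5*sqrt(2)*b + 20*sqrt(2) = (b + 4)*(b + 5*sqrt(2))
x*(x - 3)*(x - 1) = x^3 - 4*x^2 + 3*x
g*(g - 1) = g^2 - g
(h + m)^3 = h^3 + 3*h^2*m + 3*h*m^2 + m^3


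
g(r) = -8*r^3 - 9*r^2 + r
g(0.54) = -3.34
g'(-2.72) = -127.60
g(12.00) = -15108.00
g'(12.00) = -3671.00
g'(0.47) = -12.76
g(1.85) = -79.61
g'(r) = -24*r^2 - 18*r + 1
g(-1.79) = 15.26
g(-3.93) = 342.65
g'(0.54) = -15.72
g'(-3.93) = -298.94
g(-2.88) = 113.57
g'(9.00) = -2105.00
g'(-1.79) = -43.68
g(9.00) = -6552.00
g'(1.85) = -114.44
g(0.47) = -2.35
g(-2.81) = 103.63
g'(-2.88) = -146.23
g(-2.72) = 91.68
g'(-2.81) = -137.93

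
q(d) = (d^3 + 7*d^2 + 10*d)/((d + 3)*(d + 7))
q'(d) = (3*d^2 + 14*d + 10)/((d + 3)*(d + 7)) - (d^3 + 7*d^2 + 10*d)/((d + 3)*(d + 7)^2) - (d^3 + 7*d^2 + 10*d)/((d + 3)^2*(d + 7)) = (d^4 + 20*d^3 + 123*d^2 + 294*d + 210)/(d^4 + 20*d^3 + 142*d^2 + 420*d + 441)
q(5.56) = 4.13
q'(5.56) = 0.87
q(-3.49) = -4.57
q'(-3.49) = -6.67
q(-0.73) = -0.28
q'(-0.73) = 0.26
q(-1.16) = -0.35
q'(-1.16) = 0.04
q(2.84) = 1.88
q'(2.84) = 0.78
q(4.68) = 3.37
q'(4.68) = 0.85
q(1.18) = 0.68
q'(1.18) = 0.65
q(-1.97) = -0.03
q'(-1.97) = -1.11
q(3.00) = 2.00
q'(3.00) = 0.78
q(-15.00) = -20.31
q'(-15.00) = 0.72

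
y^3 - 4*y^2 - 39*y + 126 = (y - 7)*(y - 3)*(y + 6)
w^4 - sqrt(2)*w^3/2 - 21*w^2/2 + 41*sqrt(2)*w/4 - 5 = (w - 2*sqrt(2))*(w - sqrt(2)/2)^2*(w + 5*sqrt(2)/2)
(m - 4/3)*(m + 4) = m^2 + 8*m/3 - 16/3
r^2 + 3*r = r*(r + 3)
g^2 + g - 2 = (g - 1)*(g + 2)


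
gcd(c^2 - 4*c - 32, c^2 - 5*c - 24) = c - 8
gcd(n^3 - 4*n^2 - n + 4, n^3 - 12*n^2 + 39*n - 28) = n^2 - 5*n + 4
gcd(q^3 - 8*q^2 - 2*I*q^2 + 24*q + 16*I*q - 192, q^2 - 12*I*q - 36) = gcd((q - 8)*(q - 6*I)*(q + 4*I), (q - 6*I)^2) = q - 6*I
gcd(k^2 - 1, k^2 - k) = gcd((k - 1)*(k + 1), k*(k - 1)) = k - 1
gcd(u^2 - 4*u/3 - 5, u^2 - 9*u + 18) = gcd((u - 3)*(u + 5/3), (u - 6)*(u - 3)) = u - 3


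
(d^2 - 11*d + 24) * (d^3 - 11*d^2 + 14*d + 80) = d^5 - 22*d^4 + 159*d^3 - 338*d^2 - 544*d + 1920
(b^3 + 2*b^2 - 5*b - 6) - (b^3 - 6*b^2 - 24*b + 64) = 8*b^2 + 19*b - 70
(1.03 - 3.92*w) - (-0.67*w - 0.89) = 1.92 - 3.25*w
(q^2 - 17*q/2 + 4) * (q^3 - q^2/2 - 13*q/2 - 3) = q^5 - 9*q^4 + 7*q^3/4 + 201*q^2/4 - q/2 - 12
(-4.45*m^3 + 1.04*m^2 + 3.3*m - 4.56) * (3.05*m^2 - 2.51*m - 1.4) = -13.5725*m^5 + 14.3415*m^4 + 13.6846*m^3 - 23.647*m^2 + 6.8256*m + 6.384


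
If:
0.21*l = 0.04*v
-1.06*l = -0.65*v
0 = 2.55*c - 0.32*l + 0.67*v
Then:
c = 0.00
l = 0.00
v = 0.00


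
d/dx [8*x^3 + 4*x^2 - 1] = 8*x*(3*x + 1)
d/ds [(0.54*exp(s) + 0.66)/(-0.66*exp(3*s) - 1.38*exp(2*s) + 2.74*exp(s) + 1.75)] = (0.7128*exp(3*s) + 2.052*exp(2*s) + 1.8216*exp(s) - 0.8634)*exp(s)/(0.4356*exp(6*s) + 1.8216*exp(5*s) - 1.7124*exp(4*s) - 9.8724*exp(3*s) + 2.6776*exp(2*s) + 9.59*exp(s) + 3.0625)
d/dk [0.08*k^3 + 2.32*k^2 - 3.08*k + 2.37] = 0.24*k^2 + 4.64*k - 3.08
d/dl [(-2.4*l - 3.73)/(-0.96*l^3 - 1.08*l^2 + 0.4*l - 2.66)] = (-4.608*l^3 - 13.3344*l^2 - 8.0568*l + 7.876)/(0.9216*l^6 + 2.0736*l^5 + 0.3984*l^4 + 4.2432*l^3 + 5.9056*l^2 - 2.128*l + 7.0756)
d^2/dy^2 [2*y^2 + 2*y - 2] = 4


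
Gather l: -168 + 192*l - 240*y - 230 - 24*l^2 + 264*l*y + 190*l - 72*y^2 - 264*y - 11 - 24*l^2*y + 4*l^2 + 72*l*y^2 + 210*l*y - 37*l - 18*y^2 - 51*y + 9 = l^2*(-24*y - 20) + l*(72*y^2 + 474*y + 345) - 90*y^2 - 555*y - 400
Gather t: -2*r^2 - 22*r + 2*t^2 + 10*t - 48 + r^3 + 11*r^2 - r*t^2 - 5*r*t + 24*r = r^3 + 9*r^2 + 2*r + t^2*(2 - r) + t*(10 - 5*r) - 48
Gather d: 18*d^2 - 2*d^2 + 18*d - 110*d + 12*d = 16*d^2 - 80*d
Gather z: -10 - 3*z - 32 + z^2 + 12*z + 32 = z^2 + 9*z - 10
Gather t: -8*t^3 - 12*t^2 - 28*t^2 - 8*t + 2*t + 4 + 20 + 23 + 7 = -8*t^3 - 40*t^2 - 6*t + 54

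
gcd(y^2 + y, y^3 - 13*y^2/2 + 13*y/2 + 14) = y + 1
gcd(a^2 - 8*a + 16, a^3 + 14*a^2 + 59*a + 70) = 1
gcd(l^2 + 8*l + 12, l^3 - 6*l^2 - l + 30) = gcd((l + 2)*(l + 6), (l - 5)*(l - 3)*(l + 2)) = l + 2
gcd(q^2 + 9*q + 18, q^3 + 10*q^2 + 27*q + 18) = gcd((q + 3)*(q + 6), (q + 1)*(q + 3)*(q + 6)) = q^2 + 9*q + 18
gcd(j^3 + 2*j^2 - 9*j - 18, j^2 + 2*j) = j + 2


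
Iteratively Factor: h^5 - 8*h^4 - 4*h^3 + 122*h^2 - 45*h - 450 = (h + 3)*(h^4 - 11*h^3 + 29*h^2 + 35*h - 150) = (h - 3)*(h + 3)*(h^3 - 8*h^2 + 5*h + 50) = (h - 5)*(h - 3)*(h + 3)*(h^2 - 3*h - 10) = (h - 5)^2*(h - 3)*(h + 3)*(h + 2)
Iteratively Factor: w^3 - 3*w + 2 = (w - 1)*(w^2 + w - 2) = (w - 1)*(w + 2)*(w - 1)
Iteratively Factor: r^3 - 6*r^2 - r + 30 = (r + 2)*(r^2 - 8*r + 15) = (r - 5)*(r + 2)*(r - 3)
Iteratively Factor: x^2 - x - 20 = (x + 4)*(x - 5)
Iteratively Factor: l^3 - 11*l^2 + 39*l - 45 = (l - 5)*(l^2 - 6*l + 9) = (l - 5)*(l - 3)*(l - 3)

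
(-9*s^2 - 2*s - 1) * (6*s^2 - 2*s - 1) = -54*s^4 + 6*s^3 + 7*s^2 + 4*s + 1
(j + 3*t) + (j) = 2*j + 3*t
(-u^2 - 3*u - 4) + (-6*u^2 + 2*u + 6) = -7*u^2 - u + 2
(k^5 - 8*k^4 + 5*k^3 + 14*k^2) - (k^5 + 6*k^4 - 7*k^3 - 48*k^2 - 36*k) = -14*k^4 + 12*k^3 + 62*k^2 + 36*k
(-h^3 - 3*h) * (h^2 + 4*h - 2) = -h^5 - 4*h^4 - h^3 - 12*h^2 + 6*h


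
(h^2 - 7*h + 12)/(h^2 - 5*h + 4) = (h - 3)/(h - 1)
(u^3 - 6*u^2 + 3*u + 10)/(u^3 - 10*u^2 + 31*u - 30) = (u + 1)/(u - 3)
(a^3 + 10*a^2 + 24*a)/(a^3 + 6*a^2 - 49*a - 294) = a*(a + 4)/(a^2 - 49)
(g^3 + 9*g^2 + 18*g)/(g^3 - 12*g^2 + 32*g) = (g^2 + 9*g + 18)/(g^2 - 12*g + 32)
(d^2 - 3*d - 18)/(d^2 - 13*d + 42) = (d + 3)/(d - 7)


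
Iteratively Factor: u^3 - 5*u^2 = (u)*(u^2 - 5*u) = u^2*(u - 5)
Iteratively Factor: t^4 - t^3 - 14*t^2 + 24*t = (t - 3)*(t^3 + 2*t^2 - 8*t) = t*(t - 3)*(t^2 + 2*t - 8) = t*(t - 3)*(t - 2)*(t + 4)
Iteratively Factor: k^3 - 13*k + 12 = (k + 4)*(k^2 - 4*k + 3) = (k - 1)*(k + 4)*(k - 3)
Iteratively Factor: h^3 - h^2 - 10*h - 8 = (h + 1)*(h^2 - 2*h - 8) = (h + 1)*(h + 2)*(h - 4)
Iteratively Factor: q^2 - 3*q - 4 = (q - 4)*(q + 1)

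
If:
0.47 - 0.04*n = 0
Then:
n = 11.75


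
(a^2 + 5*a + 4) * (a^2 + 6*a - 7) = a^4 + 11*a^3 + 27*a^2 - 11*a - 28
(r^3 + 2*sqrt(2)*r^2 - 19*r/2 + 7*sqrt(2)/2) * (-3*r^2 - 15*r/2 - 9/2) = -3*r^5 - 6*sqrt(2)*r^4 - 15*r^4/2 - 15*sqrt(2)*r^3 + 24*r^3 - 39*sqrt(2)*r^2/2 + 285*r^2/4 - 105*sqrt(2)*r/4 + 171*r/4 - 63*sqrt(2)/4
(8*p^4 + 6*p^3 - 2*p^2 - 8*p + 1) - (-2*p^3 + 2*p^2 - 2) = 8*p^4 + 8*p^3 - 4*p^2 - 8*p + 3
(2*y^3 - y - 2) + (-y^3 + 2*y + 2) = y^3 + y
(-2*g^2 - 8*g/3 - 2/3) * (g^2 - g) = -2*g^4 - 2*g^3/3 + 2*g^2 + 2*g/3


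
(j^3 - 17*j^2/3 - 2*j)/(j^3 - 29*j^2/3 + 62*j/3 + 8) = j/(j - 4)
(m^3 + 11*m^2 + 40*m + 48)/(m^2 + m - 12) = (m^2 + 7*m + 12)/(m - 3)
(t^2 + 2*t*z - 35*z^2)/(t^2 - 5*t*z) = (t + 7*z)/t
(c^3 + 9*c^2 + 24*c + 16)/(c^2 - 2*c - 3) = (c^2 + 8*c + 16)/(c - 3)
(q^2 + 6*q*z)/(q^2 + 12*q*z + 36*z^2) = q/(q + 6*z)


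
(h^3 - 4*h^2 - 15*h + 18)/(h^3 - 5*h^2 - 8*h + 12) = (h + 3)/(h + 2)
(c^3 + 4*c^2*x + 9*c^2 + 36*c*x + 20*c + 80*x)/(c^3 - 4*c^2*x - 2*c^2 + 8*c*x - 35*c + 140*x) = (-c^2 - 4*c*x - 4*c - 16*x)/(-c^2 + 4*c*x + 7*c - 28*x)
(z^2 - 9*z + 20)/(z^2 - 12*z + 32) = (z - 5)/(z - 8)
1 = 1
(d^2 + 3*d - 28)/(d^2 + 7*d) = (d - 4)/d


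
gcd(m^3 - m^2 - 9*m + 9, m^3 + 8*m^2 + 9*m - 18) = m^2 + 2*m - 3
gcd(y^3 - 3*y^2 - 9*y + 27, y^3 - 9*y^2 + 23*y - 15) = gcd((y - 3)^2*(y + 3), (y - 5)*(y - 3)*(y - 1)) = y - 3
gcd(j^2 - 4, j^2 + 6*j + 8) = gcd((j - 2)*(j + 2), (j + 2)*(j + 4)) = j + 2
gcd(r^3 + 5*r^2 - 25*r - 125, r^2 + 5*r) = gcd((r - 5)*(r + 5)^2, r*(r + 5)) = r + 5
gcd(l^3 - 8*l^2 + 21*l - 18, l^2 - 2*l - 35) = 1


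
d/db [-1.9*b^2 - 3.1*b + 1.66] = -3.8*b - 3.1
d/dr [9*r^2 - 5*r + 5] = 18*r - 5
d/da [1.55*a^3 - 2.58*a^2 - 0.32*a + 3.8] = 4.65*a^2 - 5.16*a - 0.32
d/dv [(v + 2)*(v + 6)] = 2*v + 8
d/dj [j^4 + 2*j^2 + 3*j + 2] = 4*j^3 + 4*j + 3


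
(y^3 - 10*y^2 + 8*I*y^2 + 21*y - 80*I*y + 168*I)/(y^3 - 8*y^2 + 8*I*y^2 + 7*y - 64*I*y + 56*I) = (y - 3)/(y - 1)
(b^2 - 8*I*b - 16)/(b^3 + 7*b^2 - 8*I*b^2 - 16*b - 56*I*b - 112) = 1/(b + 7)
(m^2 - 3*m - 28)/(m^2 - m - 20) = (m - 7)/(m - 5)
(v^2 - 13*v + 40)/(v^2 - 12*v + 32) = (v - 5)/(v - 4)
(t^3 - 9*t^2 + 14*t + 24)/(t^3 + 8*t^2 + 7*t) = (t^2 - 10*t + 24)/(t*(t + 7))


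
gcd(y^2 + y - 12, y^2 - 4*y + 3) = y - 3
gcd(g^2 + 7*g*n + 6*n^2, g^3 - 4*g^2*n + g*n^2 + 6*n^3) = g + n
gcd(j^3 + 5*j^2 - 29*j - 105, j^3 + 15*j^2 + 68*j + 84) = j + 7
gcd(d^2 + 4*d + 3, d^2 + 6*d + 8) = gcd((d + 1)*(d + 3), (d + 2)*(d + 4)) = 1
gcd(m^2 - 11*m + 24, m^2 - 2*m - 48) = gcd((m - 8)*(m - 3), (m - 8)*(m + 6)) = m - 8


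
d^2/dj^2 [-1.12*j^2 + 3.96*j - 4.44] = -2.24000000000000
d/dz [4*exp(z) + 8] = 4*exp(z)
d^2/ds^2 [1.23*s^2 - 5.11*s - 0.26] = 2.46000000000000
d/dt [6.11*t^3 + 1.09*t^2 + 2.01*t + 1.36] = 18.33*t^2 + 2.18*t + 2.01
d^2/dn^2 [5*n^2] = 10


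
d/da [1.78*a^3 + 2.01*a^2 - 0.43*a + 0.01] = 5.34*a^2 + 4.02*a - 0.43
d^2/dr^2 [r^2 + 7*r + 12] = 2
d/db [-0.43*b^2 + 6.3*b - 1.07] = 6.3 - 0.86*b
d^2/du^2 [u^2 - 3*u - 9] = 2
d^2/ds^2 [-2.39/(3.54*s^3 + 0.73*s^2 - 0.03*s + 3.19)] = ((50.7636*s + 3.4894)*(3.54*s^3 + 0.73*s^2 - 0.03*s + 3.19) - 2.39*(10.62*s^2 + 1.46*s - 0.03)*(21.24*s^2 + 2.92*s - 0.06))/(3.54*s^3 + 0.73*s^2 - 0.03*s + 3.19)^3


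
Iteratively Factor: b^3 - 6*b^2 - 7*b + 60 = (b + 3)*(b^2 - 9*b + 20) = (b - 4)*(b + 3)*(b - 5)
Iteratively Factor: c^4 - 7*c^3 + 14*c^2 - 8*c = (c)*(c^3 - 7*c^2 + 14*c - 8) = c*(c - 1)*(c^2 - 6*c + 8) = c*(c - 2)*(c - 1)*(c - 4)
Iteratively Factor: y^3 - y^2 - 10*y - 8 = (y - 4)*(y^2 + 3*y + 2) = (y - 4)*(y + 1)*(y + 2)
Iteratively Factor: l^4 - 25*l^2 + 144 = (l + 3)*(l^3 - 3*l^2 - 16*l + 48) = (l - 3)*(l + 3)*(l^2 - 16) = (l - 3)*(l + 3)*(l + 4)*(l - 4)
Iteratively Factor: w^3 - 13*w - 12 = (w - 4)*(w^2 + 4*w + 3) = (w - 4)*(w + 1)*(w + 3)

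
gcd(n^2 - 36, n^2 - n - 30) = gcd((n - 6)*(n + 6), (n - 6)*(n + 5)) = n - 6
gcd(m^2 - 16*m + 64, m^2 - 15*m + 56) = m - 8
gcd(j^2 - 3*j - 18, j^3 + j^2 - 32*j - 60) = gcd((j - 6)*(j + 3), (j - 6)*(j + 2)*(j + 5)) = j - 6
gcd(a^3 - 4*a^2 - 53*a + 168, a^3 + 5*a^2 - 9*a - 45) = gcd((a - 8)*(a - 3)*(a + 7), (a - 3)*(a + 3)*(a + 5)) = a - 3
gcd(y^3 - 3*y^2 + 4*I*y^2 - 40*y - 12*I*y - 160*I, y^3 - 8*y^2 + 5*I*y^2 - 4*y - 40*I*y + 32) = y^2 + y*(-8 + 4*I) - 32*I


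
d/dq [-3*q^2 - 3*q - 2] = -6*q - 3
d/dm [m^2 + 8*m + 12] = 2*m + 8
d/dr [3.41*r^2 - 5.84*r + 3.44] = 6.82*r - 5.84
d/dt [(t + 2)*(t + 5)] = 2*t + 7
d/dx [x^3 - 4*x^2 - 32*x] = 3*x^2 - 8*x - 32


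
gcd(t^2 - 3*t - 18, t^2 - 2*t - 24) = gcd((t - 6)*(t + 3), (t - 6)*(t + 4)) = t - 6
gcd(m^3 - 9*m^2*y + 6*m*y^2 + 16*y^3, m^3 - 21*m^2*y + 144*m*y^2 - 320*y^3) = -m + 8*y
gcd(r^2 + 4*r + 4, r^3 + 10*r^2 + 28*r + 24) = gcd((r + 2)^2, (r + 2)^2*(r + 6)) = r^2 + 4*r + 4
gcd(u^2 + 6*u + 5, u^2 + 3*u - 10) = u + 5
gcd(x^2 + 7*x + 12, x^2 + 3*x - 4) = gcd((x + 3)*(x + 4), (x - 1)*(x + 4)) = x + 4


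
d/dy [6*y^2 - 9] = 12*y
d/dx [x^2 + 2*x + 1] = 2*x + 2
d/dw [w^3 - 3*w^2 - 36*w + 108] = 3*w^2 - 6*w - 36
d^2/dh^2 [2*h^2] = 4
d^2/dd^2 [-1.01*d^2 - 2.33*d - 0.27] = -2.02000000000000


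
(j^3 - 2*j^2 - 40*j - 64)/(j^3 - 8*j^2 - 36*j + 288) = (j^2 + 6*j + 8)/(j^2 - 36)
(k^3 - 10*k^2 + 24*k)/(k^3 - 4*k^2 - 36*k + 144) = k/(k + 6)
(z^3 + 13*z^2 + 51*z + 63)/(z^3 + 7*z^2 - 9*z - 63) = (z + 3)/(z - 3)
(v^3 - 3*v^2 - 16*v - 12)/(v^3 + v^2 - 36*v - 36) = (v + 2)/(v + 6)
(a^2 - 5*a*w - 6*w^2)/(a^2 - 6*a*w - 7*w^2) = (-a + 6*w)/(-a + 7*w)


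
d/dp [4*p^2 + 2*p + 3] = 8*p + 2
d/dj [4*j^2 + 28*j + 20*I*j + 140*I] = 8*j + 28 + 20*I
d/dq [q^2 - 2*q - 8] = 2*q - 2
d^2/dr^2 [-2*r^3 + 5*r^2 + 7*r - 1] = 10 - 12*r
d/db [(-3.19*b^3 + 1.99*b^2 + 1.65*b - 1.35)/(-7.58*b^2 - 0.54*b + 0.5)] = (24.1802*b^4 + 3.4452*b^3 + 6.6474*b^2 - 18.476*b + 0.0959999999999998)/(57.4564*b^4 + 8.1864*b^3 - 7.2884*b^2 - 0.54*b + 0.25)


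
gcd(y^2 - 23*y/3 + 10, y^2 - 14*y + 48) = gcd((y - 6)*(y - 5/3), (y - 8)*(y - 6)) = y - 6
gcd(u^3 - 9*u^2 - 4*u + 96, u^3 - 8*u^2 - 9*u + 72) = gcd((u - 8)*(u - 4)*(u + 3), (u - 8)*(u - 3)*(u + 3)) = u^2 - 5*u - 24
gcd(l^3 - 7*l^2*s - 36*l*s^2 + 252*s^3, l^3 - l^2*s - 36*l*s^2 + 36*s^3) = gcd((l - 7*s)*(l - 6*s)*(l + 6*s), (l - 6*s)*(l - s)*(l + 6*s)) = -l^2 + 36*s^2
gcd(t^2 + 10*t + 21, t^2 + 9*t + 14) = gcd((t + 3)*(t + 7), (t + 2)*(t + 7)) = t + 7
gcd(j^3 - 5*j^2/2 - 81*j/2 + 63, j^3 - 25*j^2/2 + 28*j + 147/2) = j - 7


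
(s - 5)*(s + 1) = s^2 - 4*s - 5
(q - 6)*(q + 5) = q^2 - q - 30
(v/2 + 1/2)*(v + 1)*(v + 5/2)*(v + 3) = v^4/2 + 15*v^3/4 + 39*v^2/4 + 41*v/4 + 15/4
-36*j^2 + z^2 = (-6*j + z)*(6*j + z)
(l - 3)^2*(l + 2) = l^3 - 4*l^2 - 3*l + 18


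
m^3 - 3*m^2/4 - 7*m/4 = m*(m - 7/4)*(m + 1)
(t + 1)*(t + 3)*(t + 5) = t^3 + 9*t^2 + 23*t + 15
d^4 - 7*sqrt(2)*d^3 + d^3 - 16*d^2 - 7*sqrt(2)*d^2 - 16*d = d*(d + 1)*(d - 8*sqrt(2))*(d + sqrt(2))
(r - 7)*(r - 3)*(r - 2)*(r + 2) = r^4 - 10*r^3 + 17*r^2 + 40*r - 84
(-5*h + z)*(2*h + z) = -10*h^2 - 3*h*z + z^2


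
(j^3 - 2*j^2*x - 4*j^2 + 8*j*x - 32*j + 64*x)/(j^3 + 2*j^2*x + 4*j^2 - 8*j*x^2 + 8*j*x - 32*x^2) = (j - 8)/(j + 4*x)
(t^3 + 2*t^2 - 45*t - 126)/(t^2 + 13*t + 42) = (t^2 - 4*t - 21)/(t + 7)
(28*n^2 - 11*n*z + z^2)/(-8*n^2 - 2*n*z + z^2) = (-7*n + z)/(2*n + z)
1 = 1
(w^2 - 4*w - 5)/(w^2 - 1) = (w - 5)/(w - 1)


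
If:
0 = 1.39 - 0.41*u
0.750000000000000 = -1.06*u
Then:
No Solution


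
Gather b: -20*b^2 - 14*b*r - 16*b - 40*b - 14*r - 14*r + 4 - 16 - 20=-20*b^2 + b*(-14*r - 56) - 28*r - 32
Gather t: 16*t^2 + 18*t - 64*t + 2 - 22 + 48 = 16*t^2 - 46*t + 28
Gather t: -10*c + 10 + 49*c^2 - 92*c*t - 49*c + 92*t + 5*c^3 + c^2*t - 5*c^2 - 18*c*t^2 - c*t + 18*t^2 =5*c^3 + 44*c^2 - 59*c + t^2*(18 - 18*c) + t*(c^2 - 93*c + 92) + 10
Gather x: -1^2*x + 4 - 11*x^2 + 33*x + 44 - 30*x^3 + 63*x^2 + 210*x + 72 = -30*x^3 + 52*x^2 + 242*x + 120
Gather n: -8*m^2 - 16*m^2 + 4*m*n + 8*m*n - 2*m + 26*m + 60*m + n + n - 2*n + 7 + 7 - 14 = -24*m^2 + 12*m*n + 84*m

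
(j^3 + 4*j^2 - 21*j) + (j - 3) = j^3 + 4*j^2 - 20*j - 3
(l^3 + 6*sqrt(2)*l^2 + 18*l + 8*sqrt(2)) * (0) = 0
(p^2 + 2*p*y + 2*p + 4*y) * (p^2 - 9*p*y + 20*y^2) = p^4 - 7*p^3*y + 2*p^3 + 2*p^2*y^2 - 14*p^2*y + 40*p*y^3 + 4*p*y^2 + 80*y^3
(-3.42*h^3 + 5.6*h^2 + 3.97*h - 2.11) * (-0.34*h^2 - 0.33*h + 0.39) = 1.1628*h^5 - 0.7754*h^4 - 4.5316*h^3 + 1.5913*h^2 + 2.2446*h - 0.8229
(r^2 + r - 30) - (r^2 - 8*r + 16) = 9*r - 46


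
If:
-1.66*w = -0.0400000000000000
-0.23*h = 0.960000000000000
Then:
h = -4.17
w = 0.02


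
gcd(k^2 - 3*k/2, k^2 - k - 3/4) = k - 3/2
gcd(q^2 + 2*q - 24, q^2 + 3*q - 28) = q - 4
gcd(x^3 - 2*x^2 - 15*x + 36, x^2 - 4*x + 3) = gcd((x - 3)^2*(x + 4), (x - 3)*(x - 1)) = x - 3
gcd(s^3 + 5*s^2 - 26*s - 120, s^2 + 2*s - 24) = s + 6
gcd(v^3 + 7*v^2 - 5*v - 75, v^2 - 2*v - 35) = v + 5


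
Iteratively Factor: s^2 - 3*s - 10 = (s + 2)*(s - 5)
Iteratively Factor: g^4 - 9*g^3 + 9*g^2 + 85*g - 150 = (g - 5)*(g^3 - 4*g^2 - 11*g + 30) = (g - 5)*(g - 2)*(g^2 - 2*g - 15) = (g - 5)^2*(g - 2)*(g + 3)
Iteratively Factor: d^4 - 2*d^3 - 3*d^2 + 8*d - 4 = (d - 1)*(d^3 - d^2 - 4*d + 4) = (d - 1)*(d + 2)*(d^2 - 3*d + 2) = (d - 1)^2*(d + 2)*(d - 2)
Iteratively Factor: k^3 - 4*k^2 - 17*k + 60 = (k - 3)*(k^2 - k - 20) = (k - 3)*(k + 4)*(k - 5)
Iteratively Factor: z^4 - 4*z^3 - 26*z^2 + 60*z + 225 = (z + 3)*(z^3 - 7*z^2 - 5*z + 75) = (z + 3)^2*(z^2 - 10*z + 25) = (z - 5)*(z + 3)^2*(z - 5)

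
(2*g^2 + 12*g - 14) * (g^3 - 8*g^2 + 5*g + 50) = 2*g^5 - 4*g^4 - 100*g^3 + 272*g^2 + 530*g - 700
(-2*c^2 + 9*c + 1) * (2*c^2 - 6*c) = -4*c^4 + 30*c^3 - 52*c^2 - 6*c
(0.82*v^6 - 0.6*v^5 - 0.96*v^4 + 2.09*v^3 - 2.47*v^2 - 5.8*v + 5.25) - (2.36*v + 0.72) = 0.82*v^6 - 0.6*v^5 - 0.96*v^4 + 2.09*v^3 - 2.47*v^2 - 8.16*v + 4.53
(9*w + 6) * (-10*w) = -90*w^2 - 60*w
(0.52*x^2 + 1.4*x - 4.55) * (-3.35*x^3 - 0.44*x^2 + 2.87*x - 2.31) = -1.742*x^5 - 4.9188*x^4 + 16.1189*x^3 + 4.8188*x^2 - 16.2925*x + 10.5105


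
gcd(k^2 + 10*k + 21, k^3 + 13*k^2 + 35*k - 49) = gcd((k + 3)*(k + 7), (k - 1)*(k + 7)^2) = k + 7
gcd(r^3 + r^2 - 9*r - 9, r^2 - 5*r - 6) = r + 1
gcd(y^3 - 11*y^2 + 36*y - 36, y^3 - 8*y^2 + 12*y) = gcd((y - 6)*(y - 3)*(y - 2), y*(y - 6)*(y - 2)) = y^2 - 8*y + 12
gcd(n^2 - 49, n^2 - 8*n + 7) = n - 7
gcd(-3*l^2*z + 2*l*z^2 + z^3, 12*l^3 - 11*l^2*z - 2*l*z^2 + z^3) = -3*l^2 + 2*l*z + z^2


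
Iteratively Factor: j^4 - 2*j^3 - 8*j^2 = (j - 4)*(j^3 + 2*j^2) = (j - 4)*(j + 2)*(j^2) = j*(j - 4)*(j + 2)*(j)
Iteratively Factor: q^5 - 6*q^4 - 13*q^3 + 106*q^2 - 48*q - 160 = (q - 5)*(q^4 - q^3 - 18*q^2 + 16*q + 32) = (q - 5)*(q + 4)*(q^3 - 5*q^2 + 2*q + 8) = (q - 5)*(q - 2)*(q + 4)*(q^2 - 3*q - 4) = (q - 5)*(q - 2)*(q + 1)*(q + 4)*(q - 4)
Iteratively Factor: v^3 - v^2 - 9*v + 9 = (v - 3)*(v^2 + 2*v - 3) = (v - 3)*(v - 1)*(v + 3)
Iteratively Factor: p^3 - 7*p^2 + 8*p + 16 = (p - 4)*(p^2 - 3*p - 4) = (p - 4)*(p + 1)*(p - 4)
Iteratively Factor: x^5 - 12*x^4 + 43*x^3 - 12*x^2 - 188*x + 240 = (x - 2)*(x^4 - 10*x^3 + 23*x^2 + 34*x - 120) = (x - 2)*(x + 2)*(x^3 - 12*x^2 + 47*x - 60) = (x - 5)*(x - 2)*(x + 2)*(x^2 - 7*x + 12) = (x - 5)*(x - 3)*(x - 2)*(x + 2)*(x - 4)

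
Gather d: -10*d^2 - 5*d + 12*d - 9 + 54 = -10*d^2 + 7*d + 45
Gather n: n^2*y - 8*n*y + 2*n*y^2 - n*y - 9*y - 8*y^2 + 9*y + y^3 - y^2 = n^2*y + n*(2*y^2 - 9*y) + y^3 - 9*y^2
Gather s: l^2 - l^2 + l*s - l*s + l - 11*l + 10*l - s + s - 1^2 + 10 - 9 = 0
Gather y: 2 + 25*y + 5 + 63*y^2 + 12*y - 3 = 63*y^2 + 37*y + 4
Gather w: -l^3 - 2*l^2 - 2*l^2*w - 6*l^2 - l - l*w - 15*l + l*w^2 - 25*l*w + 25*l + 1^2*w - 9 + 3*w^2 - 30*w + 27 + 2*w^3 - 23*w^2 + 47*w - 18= -l^3 - 8*l^2 + 9*l + 2*w^3 + w^2*(l - 20) + w*(-2*l^2 - 26*l + 18)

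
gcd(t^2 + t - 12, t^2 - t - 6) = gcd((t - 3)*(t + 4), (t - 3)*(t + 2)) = t - 3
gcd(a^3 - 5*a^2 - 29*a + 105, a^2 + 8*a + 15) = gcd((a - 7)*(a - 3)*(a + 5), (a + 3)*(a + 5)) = a + 5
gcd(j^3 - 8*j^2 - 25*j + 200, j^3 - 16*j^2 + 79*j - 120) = j^2 - 13*j + 40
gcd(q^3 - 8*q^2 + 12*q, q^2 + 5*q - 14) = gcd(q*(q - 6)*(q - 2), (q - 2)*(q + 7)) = q - 2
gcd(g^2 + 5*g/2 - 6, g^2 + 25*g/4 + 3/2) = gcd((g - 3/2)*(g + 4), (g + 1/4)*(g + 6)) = 1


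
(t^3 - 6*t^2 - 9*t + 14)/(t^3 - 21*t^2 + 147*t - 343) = (t^2 + t - 2)/(t^2 - 14*t + 49)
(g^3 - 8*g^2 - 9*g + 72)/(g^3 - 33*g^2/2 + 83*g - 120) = 2*(g^2 - 9)/(2*g^2 - 17*g + 30)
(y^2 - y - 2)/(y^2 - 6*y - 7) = (y - 2)/(y - 7)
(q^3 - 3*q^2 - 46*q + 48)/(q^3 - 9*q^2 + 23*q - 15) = (q^2 - 2*q - 48)/(q^2 - 8*q + 15)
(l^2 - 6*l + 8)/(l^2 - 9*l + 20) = (l - 2)/(l - 5)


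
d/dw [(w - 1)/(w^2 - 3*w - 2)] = (w^2 - 3*w - (w - 1)*(2*w - 3) - 2)/(-w^2 + 3*w + 2)^2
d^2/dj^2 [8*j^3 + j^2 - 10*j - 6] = 48*j + 2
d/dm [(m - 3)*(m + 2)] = 2*m - 1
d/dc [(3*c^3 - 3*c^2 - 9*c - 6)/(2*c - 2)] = 3*(2*c^3 - 4*c^2 + 2*c + 5)/(2*(c^2 - 2*c + 1))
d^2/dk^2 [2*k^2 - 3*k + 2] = 4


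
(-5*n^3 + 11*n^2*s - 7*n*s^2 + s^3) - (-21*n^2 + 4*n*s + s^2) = -5*n^3 + 11*n^2*s + 21*n^2 - 7*n*s^2 - 4*n*s + s^3 - s^2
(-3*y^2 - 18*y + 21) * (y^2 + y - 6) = -3*y^4 - 21*y^3 + 21*y^2 + 129*y - 126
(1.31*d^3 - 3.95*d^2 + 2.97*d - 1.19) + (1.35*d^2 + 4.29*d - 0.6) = 1.31*d^3 - 2.6*d^2 + 7.26*d - 1.79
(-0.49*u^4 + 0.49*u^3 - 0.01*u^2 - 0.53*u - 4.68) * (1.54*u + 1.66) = -0.7546*u^5 - 0.0587999999999999*u^4 + 0.798*u^3 - 0.8328*u^2 - 8.087*u - 7.7688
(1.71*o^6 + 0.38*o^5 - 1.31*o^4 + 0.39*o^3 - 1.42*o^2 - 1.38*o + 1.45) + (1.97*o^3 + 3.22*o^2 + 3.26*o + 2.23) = 1.71*o^6 + 0.38*o^5 - 1.31*o^4 + 2.36*o^3 + 1.8*o^2 + 1.88*o + 3.68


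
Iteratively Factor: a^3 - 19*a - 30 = (a + 2)*(a^2 - 2*a - 15) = (a + 2)*(a + 3)*(a - 5)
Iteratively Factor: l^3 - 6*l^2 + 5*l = (l - 5)*(l^2 - l) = (l - 5)*(l - 1)*(l)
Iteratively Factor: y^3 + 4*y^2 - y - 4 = (y + 1)*(y^2 + 3*y - 4) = (y + 1)*(y + 4)*(y - 1)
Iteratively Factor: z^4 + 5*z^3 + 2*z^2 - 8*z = (z + 4)*(z^3 + z^2 - 2*z) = (z + 2)*(z + 4)*(z^2 - z) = z*(z + 2)*(z + 4)*(z - 1)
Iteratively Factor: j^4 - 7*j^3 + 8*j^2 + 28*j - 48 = (j - 3)*(j^3 - 4*j^2 - 4*j + 16) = (j - 4)*(j - 3)*(j^2 - 4) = (j - 4)*(j - 3)*(j - 2)*(j + 2)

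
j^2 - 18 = (j - 3*sqrt(2))*(j + 3*sqrt(2))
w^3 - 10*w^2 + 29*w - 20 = (w - 5)*(w - 4)*(w - 1)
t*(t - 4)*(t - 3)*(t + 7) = t^4 - 37*t^2 + 84*t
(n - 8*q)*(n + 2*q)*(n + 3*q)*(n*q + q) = n^4*q - 3*n^3*q^2 + n^3*q - 34*n^2*q^3 - 3*n^2*q^2 - 48*n*q^4 - 34*n*q^3 - 48*q^4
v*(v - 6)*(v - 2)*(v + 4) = v^4 - 4*v^3 - 20*v^2 + 48*v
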